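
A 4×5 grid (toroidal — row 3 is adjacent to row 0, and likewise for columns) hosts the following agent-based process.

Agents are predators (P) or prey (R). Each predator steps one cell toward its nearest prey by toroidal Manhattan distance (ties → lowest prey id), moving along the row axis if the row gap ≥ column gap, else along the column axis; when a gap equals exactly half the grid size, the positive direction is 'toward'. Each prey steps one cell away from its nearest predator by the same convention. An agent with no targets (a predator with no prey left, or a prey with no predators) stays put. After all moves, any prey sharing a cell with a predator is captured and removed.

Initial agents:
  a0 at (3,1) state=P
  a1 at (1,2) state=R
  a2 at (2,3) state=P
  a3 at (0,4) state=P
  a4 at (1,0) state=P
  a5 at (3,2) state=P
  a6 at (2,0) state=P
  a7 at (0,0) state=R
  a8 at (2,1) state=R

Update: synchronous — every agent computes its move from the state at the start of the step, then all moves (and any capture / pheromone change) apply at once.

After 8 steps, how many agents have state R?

t=1: a0@(2,1):P a2@(1,3):P a3@(0,0):P a4@(0,0):P a5@(0,2):P a6@(2,1):P a7@(0,1):R a8@(1,1):R
t=2: a0@(1,1):P a2@(1,2):P a3@(0,1):P a4@(0,1):P a5@(0,1):P a6@(1,1):P a7@(0,2):R
t=3: a0@(0,1):P a2@(0,2):P a3@(0,2):P a4@(0,2):P a5@(0,2):P a6@(0,1):P a7@(3,2):R
t=4: a0@(3,1):P a2@(3,2):P a3@(3,2):P a4@(3,2):P a5@(3,2):P a6@(3,1):P a7@(2,2):R
t=5: a0@(2,1):P a2@(2,2):P a3@(2,2):P a4@(2,2):P a5@(2,2):P a6@(2,1):P a7@(1,2):R
t=6: a0@(1,1):P a2@(1,2):P a3@(1,2):P a4@(1,2):P a5@(1,2):P a6@(1,1):P a7@(0,2):R
t=7: a0@(0,1):P a2@(0,2):P a3@(0,2):P a4@(0,2):P a5@(0,2):P a6@(0,1):P a7@(3,2):R
t=8: a0@(3,1):P a2@(3,2):P a3@(3,2):P a4@(3,2):P a5@(3,2):P a6@(3,1):P a7@(2,2):R

1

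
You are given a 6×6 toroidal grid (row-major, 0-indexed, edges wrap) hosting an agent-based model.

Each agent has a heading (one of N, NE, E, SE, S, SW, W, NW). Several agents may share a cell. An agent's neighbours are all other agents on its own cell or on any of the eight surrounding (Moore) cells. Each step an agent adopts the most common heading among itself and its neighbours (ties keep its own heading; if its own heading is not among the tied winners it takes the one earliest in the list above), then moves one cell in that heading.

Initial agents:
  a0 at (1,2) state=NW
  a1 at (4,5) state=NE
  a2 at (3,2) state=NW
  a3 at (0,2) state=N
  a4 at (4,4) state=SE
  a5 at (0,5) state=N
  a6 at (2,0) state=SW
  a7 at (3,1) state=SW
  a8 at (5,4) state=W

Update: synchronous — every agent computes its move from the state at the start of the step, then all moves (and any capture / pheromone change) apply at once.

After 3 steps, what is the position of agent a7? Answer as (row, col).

(0, 4)

t=1: a0@(0,1):NW a1@(3,0):NE a2@(2,1):NW a3@(5,2):N a4@(5,5):SE a5@(5,5):N a6@(3,5):SW a7@(4,0):SW a8@(5,3):W
t=2: a0@(5,0):NW a1@(4,5):SW a2@(1,0):NW a3@(4,2):N a4@(0,0):SE a5@(4,5):N a6@(4,4):SW a7@(5,5):SW a8@(5,2):W
t=3: a0@(0,5):SW a1@(5,4):SW a2@(0,5):NW a3@(3,2):N a4@(5,5):NW a5@(5,4):SW a6@(5,3):SW a7@(0,4):SW a8@(5,1):W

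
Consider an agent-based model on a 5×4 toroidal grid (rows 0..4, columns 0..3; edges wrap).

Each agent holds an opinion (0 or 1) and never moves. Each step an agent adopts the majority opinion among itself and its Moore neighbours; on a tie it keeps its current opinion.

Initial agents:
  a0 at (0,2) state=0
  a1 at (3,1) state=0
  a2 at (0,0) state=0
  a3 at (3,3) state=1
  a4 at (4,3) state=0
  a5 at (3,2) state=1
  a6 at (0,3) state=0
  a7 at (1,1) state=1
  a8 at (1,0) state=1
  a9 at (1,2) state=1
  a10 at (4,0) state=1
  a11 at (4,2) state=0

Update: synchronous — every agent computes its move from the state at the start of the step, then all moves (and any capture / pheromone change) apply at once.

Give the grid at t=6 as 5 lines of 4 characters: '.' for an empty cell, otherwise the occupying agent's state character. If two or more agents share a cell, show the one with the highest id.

0.00
111.
....
.000
0.00

t=1: a0@(0,2):0 a1@(3,1):0 a2@(0,0):0 a3@(3,3):1 a4@(4,3):0 a5@(3,2):0 a6@(0,3):0 a7@(1,1):1 a8@(1,0):1 a9@(1,2):1 a10@(4,0):0 a11@(4,2):0
t=2: a0@(0,2):0 a1@(3,1):0 a2@(0,0):0 a3@(3,3):0 a4@(4,3):0 a5@(3,2):0 a6@(0,3):0 a7@(1,1):1 a8@(1,0):1 a9@(1,2):1 a10@(4,0):0 a11@(4,2):0
t=3: (unchanged — steady state)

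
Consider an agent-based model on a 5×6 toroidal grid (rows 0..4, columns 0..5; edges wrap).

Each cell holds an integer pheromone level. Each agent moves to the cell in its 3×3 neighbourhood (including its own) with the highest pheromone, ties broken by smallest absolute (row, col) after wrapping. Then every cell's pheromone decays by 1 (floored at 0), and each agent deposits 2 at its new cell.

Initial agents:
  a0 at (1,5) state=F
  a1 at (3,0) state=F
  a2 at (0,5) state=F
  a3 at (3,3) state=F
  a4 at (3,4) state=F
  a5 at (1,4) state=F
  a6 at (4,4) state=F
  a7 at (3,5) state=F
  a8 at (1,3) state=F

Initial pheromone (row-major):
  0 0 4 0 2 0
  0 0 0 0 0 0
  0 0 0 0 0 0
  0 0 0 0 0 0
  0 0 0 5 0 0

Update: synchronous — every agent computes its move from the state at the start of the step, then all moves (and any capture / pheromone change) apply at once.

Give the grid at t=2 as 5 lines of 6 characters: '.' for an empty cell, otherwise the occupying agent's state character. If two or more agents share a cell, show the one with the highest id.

t=1: a0@(0,4) a1@(2,0) a2@(0,4) a3@(4,3) a4@(4,3) a5@(0,4) a6@(4,3) a7@(2,0) a8@(0,2) | pheromone: 0 0 5 0 7 0 / 0 0 0 0 0 0 / 4 0 0 0 0 0 / 0 0 0 0 0 0 / 0 0 0 10 0 0
t=2: a0@(4,3) a1@(2,0) a2@(4,3) a3@(4,3) a4@(4,3) a5@(4,3) a6@(4,3) a7@(2,0) a8@(4,3) | pheromone: 0 0 4 0 6 0 / 0 0 0 0 0 0 / 7 0 0 0 0 0 / 0 0 0 0 0 0 / 0 0 0 23 0 0

......
......
F.....
......
...F..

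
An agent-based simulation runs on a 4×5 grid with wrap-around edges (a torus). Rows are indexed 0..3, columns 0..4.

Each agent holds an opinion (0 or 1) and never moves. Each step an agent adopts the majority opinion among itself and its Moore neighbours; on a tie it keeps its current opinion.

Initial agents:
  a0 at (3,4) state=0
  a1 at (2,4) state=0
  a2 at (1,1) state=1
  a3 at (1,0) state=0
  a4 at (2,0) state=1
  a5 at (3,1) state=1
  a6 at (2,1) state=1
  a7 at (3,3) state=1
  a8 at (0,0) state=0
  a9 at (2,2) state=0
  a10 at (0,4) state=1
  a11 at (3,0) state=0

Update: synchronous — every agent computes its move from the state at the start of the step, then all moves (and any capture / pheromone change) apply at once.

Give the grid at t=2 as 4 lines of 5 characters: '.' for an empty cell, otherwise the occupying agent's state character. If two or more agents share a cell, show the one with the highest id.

0...0
11...
111.0
01.00

t=1: a0@(3,4):0 a1@(2,4):0 a2@(1,1):1 a3@(1,0):1 a4@(2,0):1 a5@(3,1):1 a6@(2,1):1 a7@(3,3):0 a8@(0,0):0 a9@(2,2):1 a10@(0,4):0 a11@(3,0):0
t=2: (unchanged — steady state)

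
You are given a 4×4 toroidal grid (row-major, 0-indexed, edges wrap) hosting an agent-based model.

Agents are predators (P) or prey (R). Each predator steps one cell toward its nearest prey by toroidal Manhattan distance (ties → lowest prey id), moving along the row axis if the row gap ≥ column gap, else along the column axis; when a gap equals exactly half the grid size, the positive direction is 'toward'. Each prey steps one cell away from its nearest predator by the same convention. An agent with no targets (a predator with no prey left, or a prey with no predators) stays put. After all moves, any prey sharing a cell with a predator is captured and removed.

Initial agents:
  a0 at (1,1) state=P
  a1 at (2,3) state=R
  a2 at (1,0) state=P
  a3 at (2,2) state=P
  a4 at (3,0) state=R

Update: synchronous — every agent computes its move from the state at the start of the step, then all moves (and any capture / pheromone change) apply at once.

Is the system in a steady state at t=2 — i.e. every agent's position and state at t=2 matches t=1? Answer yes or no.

t=1: a0@(1,2):P a2@(2,0):P a3@(2,3):P
t=2: (unchanged — steady state)

yes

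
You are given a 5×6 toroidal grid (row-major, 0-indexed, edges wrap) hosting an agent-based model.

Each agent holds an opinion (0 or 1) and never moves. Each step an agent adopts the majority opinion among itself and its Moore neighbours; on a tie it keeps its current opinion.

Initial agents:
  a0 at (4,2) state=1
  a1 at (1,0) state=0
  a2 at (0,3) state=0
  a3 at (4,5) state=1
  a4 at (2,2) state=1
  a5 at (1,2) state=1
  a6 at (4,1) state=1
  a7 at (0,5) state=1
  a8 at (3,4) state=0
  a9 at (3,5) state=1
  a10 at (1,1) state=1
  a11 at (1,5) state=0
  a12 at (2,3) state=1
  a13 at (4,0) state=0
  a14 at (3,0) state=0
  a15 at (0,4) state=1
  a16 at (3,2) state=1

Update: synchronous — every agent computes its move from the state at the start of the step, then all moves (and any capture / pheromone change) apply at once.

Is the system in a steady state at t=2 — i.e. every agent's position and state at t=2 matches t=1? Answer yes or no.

no

t=1: a0@(4,2):1 a1@(1,0):0 a2@(0,3):1 a3@(4,5):1 a4@(2,2):1 a5@(1,2):1 a6@(4,1):1 a7@(0,5):1 a8@(3,4):1 a9@(3,5):0 a10@(1,1):1 a11@(1,5):0 a12@(2,3):1 a13@(4,0):1 a14@(3,0):1 a15@(0,4):1 a16@(3,2):1
t=2: a0@(4,2):1 a1@(1,0):0 a2@(0,3):1 a3@(4,5):1 a4@(2,2):1 a5@(1,2):1 a6@(4,1):1 a7@(0,5):1 a8@(3,4):1 a9@(3,5):1 a10@(1,1):1 a11@(1,5):0 a12@(2,3):1 a13@(4,0):1 a14@(3,0):1 a15@(0,4):1 a16@(3,2):1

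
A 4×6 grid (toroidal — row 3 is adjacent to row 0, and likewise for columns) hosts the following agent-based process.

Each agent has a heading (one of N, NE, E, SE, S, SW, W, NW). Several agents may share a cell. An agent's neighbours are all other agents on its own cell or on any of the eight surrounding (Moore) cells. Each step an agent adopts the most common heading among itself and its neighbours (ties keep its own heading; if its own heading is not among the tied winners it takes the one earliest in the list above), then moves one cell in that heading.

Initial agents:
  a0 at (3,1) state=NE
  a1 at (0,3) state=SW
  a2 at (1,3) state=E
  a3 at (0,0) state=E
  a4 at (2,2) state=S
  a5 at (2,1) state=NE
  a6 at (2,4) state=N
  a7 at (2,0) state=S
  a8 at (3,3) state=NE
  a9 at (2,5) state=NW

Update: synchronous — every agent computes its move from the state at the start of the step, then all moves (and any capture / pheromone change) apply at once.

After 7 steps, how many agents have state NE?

t=1: a0@(2,2):NE a1@(1,2):SW a2@(1,4):E a3@(0,1):E a4@(1,3):NE a5@(1,2):NE a6@(1,4):N a7@(1,1):NE a8@(2,4):NE a9@(1,4):NW
t=2: a0@(1,3):NE a1@(0,3):NE a2@(0,5):NE a3@(3,2):NE a4@(0,4):NE a5@(0,3):NE a6@(0,5):NE a7@(0,2):NE a8@(1,5):NE a9@(0,5):NE
t=3: a0@(0,4):NE a1@(3,4):NE a2@(3,0):NE a3@(2,3):NE a4@(3,5):NE a5@(3,4):NE a6@(3,0):NE a7@(3,3):NE a8@(0,0):NE a9@(3,0):NE
t=4: a0@(3,5):NE a1@(2,5):NE a2@(2,1):NE a3@(1,4):NE a4@(2,0):NE a5@(2,5):NE a6@(2,1):NE a7@(2,4):NE a8@(3,1):NE a9@(2,1):NE
t=5: a0@(2,0):NE a1@(1,0):NE a2@(1,2):NE a3@(0,5):NE a4@(1,1):NE a5@(1,0):NE a6@(1,2):NE a7@(1,5):NE a8@(2,2):NE a9@(1,2):NE
t=6: a0@(1,1):NE a1@(0,1):NE a2@(0,3):NE a3@(3,0):NE a4@(0,2):NE a5@(0,1):NE a6@(0,3):NE a7@(0,0):NE a8@(1,3):NE a9@(0,3):NE
t=7: a0@(0,2):NE a1@(3,2):NE a2@(3,4):NE a3@(2,1):NE a4@(3,3):NE a5@(3,2):NE a6@(3,4):NE a7@(3,1):NE a8@(0,4):NE a9@(3,4):NE

10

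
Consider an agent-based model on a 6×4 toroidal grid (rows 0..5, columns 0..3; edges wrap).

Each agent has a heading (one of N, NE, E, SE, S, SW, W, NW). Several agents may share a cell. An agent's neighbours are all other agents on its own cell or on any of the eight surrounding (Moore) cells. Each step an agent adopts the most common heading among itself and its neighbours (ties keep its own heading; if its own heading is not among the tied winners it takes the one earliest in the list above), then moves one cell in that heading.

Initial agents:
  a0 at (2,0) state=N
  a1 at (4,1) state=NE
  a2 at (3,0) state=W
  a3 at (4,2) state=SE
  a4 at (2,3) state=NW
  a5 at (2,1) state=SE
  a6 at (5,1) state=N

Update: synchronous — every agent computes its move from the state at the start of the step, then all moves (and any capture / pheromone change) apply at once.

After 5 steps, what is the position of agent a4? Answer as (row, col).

t=1: a0@(1,0):N a1@(3,2):NE a2@(3,3):W a3@(5,3):SE a4@(1,2):NW a5@(3,2):SE a6@(4,1):N
t=2: a0@(0,0):N a1@(2,3):NE a2@(3,2):W a3@(0,0):SE a4@(0,1):NW a5@(4,3):SE a6@(3,1):N
t=3: a0@(5,0):N a1@(1,0):NE a2@(3,1):W a3@(1,1):SE a4@(5,0):NW a5@(5,0):SE a6@(2,1):N
t=4: a0@(4,0):N a1@(0,1):NE a2@(3,0):W a3@(2,2):SE a4@(4,3):NW a5@(0,1):SE a6@(1,1):N
t=5: a0@(3,0):N a1@(5,2):NE a2@(3,3):W a3@(3,3):SE a4@(3,2):NW a5@(1,2):SE a6@(2,2):SE

(3, 2)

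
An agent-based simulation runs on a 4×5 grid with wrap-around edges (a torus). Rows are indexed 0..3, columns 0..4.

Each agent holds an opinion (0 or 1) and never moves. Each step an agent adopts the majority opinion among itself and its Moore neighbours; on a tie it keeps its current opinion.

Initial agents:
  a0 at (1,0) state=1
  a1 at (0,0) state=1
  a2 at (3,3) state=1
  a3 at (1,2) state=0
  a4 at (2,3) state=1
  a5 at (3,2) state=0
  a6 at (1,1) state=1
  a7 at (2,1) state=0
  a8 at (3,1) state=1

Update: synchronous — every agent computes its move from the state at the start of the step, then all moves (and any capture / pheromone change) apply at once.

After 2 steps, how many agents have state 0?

t=1: a0@(1,0):1 a1@(0,0):1 a2@(3,3):1 a3@(1,2):0 a4@(2,3):1 a5@(3,2):1 a6@(1,1):1 a7@(2,1):0 a8@(3,1):1
t=2: a0@(1,0):1 a1@(0,0):1 a2@(3,3):1 a3@(1,2):0 a4@(2,3):1 a5@(3,2):1 a6@(1,1):1 a7@(2,1):1 a8@(3,1):1

1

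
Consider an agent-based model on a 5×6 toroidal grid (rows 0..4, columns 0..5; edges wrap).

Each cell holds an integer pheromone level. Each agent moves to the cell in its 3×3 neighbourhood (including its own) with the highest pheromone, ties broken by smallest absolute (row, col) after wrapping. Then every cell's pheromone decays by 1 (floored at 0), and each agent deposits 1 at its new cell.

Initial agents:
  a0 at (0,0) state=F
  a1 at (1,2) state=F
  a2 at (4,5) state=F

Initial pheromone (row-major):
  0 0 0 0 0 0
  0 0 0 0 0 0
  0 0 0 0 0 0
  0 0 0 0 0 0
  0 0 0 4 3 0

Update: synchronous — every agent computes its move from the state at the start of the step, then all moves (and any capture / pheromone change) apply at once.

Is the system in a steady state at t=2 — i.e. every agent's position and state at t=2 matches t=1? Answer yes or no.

t=1: a0@(0,0) a1@(0,1) a2@(4,4) | pheromone: 1 1 0 0 0 0 / 0 0 0 0 0 0 / 0 0 0 0 0 0 / 0 0 0 0 0 0 / 0 0 0 3 3 0
t=2: a0@(0,0) a1@(0,0) a2@(4,3) | pheromone: 2 0 0 0 0 0 / 0 0 0 0 0 0 / 0 0 0 0 0 0 / 0 0 0 0 0 0 / 0 0 0 3 2 0

no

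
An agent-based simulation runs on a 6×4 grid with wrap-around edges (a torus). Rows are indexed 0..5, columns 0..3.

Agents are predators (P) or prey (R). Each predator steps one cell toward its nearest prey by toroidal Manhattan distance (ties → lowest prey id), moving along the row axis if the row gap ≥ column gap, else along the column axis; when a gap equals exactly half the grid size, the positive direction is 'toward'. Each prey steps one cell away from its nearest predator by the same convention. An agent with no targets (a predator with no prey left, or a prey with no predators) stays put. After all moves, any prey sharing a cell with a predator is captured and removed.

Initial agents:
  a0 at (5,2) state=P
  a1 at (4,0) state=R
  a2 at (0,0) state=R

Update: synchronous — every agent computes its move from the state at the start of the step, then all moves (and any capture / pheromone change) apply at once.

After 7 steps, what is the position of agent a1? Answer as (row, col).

t=1: a0@(5,3):P a1@(4,3):R a2@(0,3):R
t=2: a0@(4,3):P a1@(3,3):R a2@(1,3):R
t=3: a0@(3,3):P a1@(2,3):R a2@(0,3):R
t=4: a0@(2,3):P a1@(1,3):R a2@(5,3):R
t=5: a0@(1,3):P a1@(0,3):R a2@(4,3):R
t=6: a0@(0,3):P a1@(5,3):R a2@(3,3):R
t=7: a0@(5,3):P a1@(4,3):R a2@(2,3):R

(4, 3)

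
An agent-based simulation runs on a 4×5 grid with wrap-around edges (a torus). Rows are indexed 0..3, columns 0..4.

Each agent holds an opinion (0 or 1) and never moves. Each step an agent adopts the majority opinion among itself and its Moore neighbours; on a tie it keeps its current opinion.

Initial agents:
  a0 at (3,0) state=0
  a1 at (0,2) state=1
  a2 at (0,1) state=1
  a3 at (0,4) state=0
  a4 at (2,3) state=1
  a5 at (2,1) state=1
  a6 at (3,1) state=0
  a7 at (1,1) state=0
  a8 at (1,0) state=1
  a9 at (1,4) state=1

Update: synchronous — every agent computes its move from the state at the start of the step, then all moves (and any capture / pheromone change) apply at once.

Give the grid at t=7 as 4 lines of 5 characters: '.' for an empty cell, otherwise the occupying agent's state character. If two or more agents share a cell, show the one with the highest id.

t=1: a0@(3,0):0 a1@(0,2):1 a2@(0,1):1 a3@(0,4):0 a4@(2,3):1 a5@(2,1):0 a6@(3,1):1 a7@(1,1):1 a8@(1,0):1 a9@(1,4):1
t=2: a0@(3,0):0 a1@(0,2):1 a2@(0,1):1 a3@(0,4):0 a4@(2,3):1 a5@(2,1):1 a6@(3,1):1 a7@(1,1):1 a8@(1,0):1 a9@(1,4):1
t=3: a0@(3,0):1 a1@(0,2):1 a2@(0,1):1 a3@(0,4):0 a4@(2,3):1 a5@(2,1):1 a6@(3,1):1 a7@(1,1):1 a8@(1,0):1 a9@(1,4):1
t=4: a0@(3,0):1 a1@(0,2):1 a2@(0,1):1 a3@(0,4):1 a4@(2,3):1 a5@(2,1):1 a6@(3,1):1 a7@(1,1):1 a8@(1,0):1 a9@(1,4):1
t=5: (unchanged — steady state)

.11.1
11..1
.1.1.
11...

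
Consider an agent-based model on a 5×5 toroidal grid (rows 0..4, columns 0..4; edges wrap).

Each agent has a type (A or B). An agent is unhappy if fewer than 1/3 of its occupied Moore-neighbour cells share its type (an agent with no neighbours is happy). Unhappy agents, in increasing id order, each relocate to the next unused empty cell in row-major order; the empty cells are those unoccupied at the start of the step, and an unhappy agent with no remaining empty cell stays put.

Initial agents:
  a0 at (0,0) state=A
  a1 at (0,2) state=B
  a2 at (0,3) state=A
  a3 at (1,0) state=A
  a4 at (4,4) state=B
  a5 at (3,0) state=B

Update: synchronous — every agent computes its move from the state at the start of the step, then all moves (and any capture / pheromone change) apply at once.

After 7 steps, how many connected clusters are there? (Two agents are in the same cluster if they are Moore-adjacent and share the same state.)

3

t=1: a0@(0,0):A a1@(0,1):B a2@(0,4):A a3@(1,0):A a4@(4,4):B a5@(3,0):B
t=2: a0@(0,0):A a1@(0,2):B a2@(0,4):A a3@(1,0):A a4@(4,4):B a5@(3,0):B
t=3: (unchanged — steady state)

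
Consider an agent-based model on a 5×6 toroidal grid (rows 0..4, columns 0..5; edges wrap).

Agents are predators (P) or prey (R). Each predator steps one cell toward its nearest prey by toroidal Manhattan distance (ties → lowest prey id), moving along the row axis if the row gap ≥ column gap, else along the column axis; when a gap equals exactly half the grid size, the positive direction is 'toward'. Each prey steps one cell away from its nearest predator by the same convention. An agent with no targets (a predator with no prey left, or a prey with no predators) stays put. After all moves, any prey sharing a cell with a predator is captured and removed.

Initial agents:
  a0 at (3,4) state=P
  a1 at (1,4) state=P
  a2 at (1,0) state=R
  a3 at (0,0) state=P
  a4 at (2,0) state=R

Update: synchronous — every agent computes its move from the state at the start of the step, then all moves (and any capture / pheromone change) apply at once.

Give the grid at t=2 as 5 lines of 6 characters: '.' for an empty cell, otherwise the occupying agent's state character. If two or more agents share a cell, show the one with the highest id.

t=1: a0@(3,5):P a1@(1,5):P a2@(2,0):R a3@(1,0):P a4@(3,0):R
t=2: a0@(3,0):P a1@(2,5):P a3@(2,0):P a4@(3,1):R

......
......
P....P
PR....
......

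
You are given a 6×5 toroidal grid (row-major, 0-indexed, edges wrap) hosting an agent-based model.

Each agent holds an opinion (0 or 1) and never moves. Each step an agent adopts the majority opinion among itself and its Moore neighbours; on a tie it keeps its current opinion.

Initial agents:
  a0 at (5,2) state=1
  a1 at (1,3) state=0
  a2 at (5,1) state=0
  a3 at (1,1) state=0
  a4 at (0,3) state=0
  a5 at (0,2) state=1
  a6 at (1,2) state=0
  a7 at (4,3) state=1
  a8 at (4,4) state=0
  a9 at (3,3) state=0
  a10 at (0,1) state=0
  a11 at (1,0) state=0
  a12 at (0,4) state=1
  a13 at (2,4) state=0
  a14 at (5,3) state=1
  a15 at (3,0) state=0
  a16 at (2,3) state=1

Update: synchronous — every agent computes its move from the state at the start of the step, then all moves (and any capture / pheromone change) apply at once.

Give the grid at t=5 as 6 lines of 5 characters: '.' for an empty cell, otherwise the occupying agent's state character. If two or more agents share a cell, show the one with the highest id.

t=1: a0@(5,2):1 a1@(1,3):0 a2@(5,1):0 a3@(1,1):0 a4@(0,3):1 a5@(0,2):0 a6@(1,2):0 a7@(4,3):1 a8@(4,4):0 a9@(3,3):0 a10@(0,1):0 a11@(1,0):0 a12@(0,4):0 a13@(2,4):0 a14@(5,3):1 a15@(3,0):0 a16@(2,3):0
t=2: a0@(5,2):1 a1@(1,3):0 a2@(5,1):0 a3@(1,1):0 a4@(0,3):0 a5@(0,2):0 a6@(1,2):0 a7@(4,3):1 a8@(4,4):0 a9@(3,3):0 a10@(0,1):0 a11@(1,0):0 a12@(0,4):0 a13@(2,4):0 a14@(5,3):1 a15@(3,0):0 a16@(2,3):0
t=3: a0@(5,2):0 a1@(1,3):0 a2@(5,1):0 a3@(1,1):0 a4@(0,3):0 a5@(0,2):0 a6@(1,2):0 a7@(4,3):1 a8@(4,4):0 a9@(3,3):0 a10@(0,1):0 a11@(1,0):0 a12@(0,4):0 a13@(2,4):0 a14@(5,3):0 a15@(3,0):0 a16@(2,3):0
t=4: a0@(5,2):0 a1@(1,3):0 a2@(5,1):0 a3@(1,1):0 a4@(0,3):0 a5@(0,2):0 a6@(1,2):0 a7@(4,3):0 a8@(4,4):0 a9@(3,3):0 a10@(0,1):0 a11@(1,0):0 a12@(0,4):0 a13@(2,4):0 a14@(5,3):0 a15@(3,0):0 a16@(2,3):0
t=5: (unchanged — steady state)

.0000
0000.
...00
0..0.
...00
.000.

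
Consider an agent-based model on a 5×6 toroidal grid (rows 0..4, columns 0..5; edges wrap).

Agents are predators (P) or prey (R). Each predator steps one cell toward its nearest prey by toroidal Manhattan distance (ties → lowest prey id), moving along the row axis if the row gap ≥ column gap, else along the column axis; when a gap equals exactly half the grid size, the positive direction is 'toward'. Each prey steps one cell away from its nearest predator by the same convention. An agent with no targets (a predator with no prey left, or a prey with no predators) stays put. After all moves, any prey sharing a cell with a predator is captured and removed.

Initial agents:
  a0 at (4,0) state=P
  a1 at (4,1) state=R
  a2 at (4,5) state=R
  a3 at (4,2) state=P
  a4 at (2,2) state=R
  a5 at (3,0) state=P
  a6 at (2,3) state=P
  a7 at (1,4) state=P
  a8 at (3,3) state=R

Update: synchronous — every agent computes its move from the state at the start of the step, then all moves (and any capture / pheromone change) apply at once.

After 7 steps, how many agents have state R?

t=1: a0@(4,1):P a1@(4,2):R a2@(4,4):R a3@(4,1):P a4@(2,1):R a5@(4,0):P a6@(2,2):P a7@(0,4):P a8@(4,3):R
t=2: a0@(4,2):P a1@(4,3):R a2@(3,4):R a3@(4,2):P a4@(2,0):R a5@(4,1):P a6@(2,1):P a7@(4,4):P
t=3: a0@(4,3):P a1@(4,4):R a2@(2,4):R a3@(4,3):P a4@(2,5):R a5@(4,2):P a6@(2,0):P a7@(4,3):P
t=4: a0@(4,4):P a1@(4,5):R a2@(2,3):R a3@(4,4):P a4@(2,4):R a5@(4,3):P a6@(2,5):P a7@(4,4):P
t=5: a0@(4,5):P a1@(4,0):R a2@(1,3):R a3@(4,5):P a4@(2,3):R a5@(4,4):P a6@(2,4):P a7@(4,5):P
t=6: a0@(4,0):P a1@(4,1):R a2@(0,3):R a3@(4,0):P a4@(2,2):R a5@(4,5):P a6@(2,3):P a7@(4,0):P
t=7: a0@(4,1):P a1@(4,2):R a2@(4,3):R a3@(4,1):P a4@(2,1):R a5@(4,0):P a6@(2,2):P a7@(4,1):P

3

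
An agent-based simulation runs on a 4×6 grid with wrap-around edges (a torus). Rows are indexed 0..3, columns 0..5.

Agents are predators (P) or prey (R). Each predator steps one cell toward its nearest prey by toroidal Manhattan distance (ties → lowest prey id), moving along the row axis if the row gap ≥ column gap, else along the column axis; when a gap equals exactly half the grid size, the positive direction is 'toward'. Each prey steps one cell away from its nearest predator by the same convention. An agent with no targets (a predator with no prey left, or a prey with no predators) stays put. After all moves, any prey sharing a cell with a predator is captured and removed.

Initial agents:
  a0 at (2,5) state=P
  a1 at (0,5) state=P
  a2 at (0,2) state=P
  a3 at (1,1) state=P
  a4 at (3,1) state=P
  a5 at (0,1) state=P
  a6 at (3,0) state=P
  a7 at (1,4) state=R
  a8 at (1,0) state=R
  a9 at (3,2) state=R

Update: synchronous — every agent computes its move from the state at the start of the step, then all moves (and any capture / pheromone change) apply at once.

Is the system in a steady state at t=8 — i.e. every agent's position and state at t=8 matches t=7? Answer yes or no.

t=1: a0@(1,5):P a1@(1,5):P a2@(3,2):P a3@(1,0):P a4@(3,2):P a5@(1,1):P a6@(0,0):P a7@(0,4):R a9@(2,2):R
t=2: a0@(0,5):P a1@(0,5):P a2@(2,2):P a3@(1,5):P a4@(2,2):P a5@(2,1):P a6@(0,5):P a7@(3,4):R a9@(1,2):R
t=3: a0@(3,5):P a1@(3,5):P a2@(1,2):P a3@(2,5):P a4@(1,2):P a5@(1,1):P a6@(3,5):P a7@(2,4):R a9@(0,2):R
t=4: a0@(2,5):P a1@(2,5):P a2@(0,2):P a3@(2,4):P a4@(0,2):P a5@(0,1):P a6@(2,5):P a7@(2,3):R a9@(3,2):R
t=5: a0@(2,4):P a1@(2,4):P a2@(3,2):P a3@(2,3):P a4@(3,2):P a5@(3,1):P a6@(2,4):P a7@(2,2):R a9@(2,2):R
t=6: a0@(2,3):P a1@(2,3):P a2@(2,2):P a3@(2,2):P a4@(2,2):P a5@(2,1):P a6@(2,3):P a7@(1,2):R a9@(1,2):R
t=7: a0@(1,3):P a1@(1,3):P a2@(1,2):P a3@(1,2):P a4@(1,2):P a5@(1,1):P a6@(1,3):P a7@(0,2):R a9@(0,2):R
t=8: a0@(0,3):P a1@(0,3):P a2@(0,2):P a3@(0,2):P a4@(0,2):P a5@(0,1):P a6@(0,3):P a7@(3,2):R a9@(3,2):R

no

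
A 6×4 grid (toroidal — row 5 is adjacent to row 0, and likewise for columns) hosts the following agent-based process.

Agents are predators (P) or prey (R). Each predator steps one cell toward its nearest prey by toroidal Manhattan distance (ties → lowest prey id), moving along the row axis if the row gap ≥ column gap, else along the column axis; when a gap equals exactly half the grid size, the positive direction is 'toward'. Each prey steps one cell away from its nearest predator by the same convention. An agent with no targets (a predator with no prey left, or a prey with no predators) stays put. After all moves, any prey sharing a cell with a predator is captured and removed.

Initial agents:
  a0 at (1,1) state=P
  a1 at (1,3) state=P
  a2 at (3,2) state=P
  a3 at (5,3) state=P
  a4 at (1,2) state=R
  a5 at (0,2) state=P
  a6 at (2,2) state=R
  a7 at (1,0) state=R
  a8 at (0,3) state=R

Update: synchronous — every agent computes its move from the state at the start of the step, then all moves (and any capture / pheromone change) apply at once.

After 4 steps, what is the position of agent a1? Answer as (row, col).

t=1: a0@(1,2):P a1@(1,2):P a2@(2,2):P a3@(0,3):P a4@(1,3):R a5@(1,2):P a7@(1,3):R a8@(5,3):R
t=2: a0@(1,3):P a1@(1,3):P a2@(1,2):P a3@(1,3):P a4@(1,0):R a5@(1,3):P a7@(1,0):R a8@(4,3):R
t=3: a0@(1,0):P a1@(1,0):P a2@(1,3):P a3@(1,0):P a4@(1,1):R a5@(1,0):P a7@(1,1):R a8@(3,3):R
t=4: a0@(1,1):P a1@(1,1):P a2@(1,0):P a3@(1,1):P a4@(1,2):R a5@(1,1):P a7@(1,2):R a8@(4,3):R

(1, 1)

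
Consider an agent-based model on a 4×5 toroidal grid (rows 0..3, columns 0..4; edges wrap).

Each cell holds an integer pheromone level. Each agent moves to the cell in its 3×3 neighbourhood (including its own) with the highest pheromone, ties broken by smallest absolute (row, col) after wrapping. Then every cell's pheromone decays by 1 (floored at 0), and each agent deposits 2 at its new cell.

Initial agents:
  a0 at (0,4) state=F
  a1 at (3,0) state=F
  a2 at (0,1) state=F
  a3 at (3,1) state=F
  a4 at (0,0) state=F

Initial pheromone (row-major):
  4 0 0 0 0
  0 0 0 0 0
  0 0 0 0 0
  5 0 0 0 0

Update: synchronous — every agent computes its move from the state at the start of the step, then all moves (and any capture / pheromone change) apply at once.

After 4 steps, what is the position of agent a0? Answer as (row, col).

t=1: a0@(3,0) a1@(3,0) a2@(3,0) a3@(3,0) a4@(3,0) | pheromone: 3 0 0 0 0 / 0 0 0 0 0 / 0 0 0 0 0 / 14 0 0 0 0
t=2: a0@(3,0) a1@(3,0) a2@(3,0) a3@(3,0) a4@(3,0) | pheromone: 2 0 0 0 0 / 0 0 0 0 0 / 0 0 0 0 0 / 23 0 0 0 0
t=3: a0@(3,0) a1@(3,0) a2@(3,0) a3@(3,0) a4@(3,0) | pheromone: 1 0 0 0 0 / 0 0 0 0 0 / 0 0 0 0 0 / 32 0 0 0 0
t=4: a0@(3,0) a1@(3,0) a2@(3,0) a3@(3,0) a4@(3,0) | pheromone: 0 0 0 0 0 / 0 0 0 0 0 / 0 0 0 0 0 / 41 0 0 0 0

(3, 0)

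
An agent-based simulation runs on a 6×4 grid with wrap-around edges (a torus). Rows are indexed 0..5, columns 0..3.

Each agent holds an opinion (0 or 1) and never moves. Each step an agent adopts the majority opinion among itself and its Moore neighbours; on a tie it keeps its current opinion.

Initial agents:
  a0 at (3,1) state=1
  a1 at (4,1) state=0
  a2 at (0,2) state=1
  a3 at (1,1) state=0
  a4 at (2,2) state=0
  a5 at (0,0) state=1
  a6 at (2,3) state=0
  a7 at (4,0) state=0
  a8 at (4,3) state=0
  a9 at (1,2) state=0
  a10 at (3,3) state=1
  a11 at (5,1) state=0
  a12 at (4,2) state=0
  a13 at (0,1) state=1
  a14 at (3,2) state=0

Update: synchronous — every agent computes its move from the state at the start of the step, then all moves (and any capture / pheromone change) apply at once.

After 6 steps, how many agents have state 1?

t=1: a0@(3,1):0 a1@(4,1):0 a2@(0,2):0 a3@(1,1):0 a4@(2,2):0 a5@(0,0):1 a6@(2,3):0 a7@(4,0):0 a8@(4,3):0 a9@(1,2):0 a10@(3,3):0 a11@(5,1):0 a12@(4,2):0 a13@(0,1):1 a14@(3,2):0
t=2: a0@(3,1):0 a1@(4,1):0 a2@(0,2):0 a3@(1,1):0 a4@(2,2):0 a5@(0,0):1 a6@(2,3):0 a7@(4,0):0 a8@(4,3):0 a9@(1,2):0 a10@(3,3):0 a11@(5,1):0 a12@(4,2):0 a13@(0,1):0 a14@(3,2):0
t=3: a0@(3,1):0 a1@(4,1):0 a2@(0,2):0 a3@(1,1):0 a4@(2,2):0 a5@(0,0):0 a6@(2,3):0 a7@(4,0):0 a8@(4,3):0 a9@(1,2):0 a10@(3,3):0 a11@(5,1):0 a12@(4,2):0 a13@(0,1):0 a14@(3,2):0
t=4: (unchanged — steady state)

0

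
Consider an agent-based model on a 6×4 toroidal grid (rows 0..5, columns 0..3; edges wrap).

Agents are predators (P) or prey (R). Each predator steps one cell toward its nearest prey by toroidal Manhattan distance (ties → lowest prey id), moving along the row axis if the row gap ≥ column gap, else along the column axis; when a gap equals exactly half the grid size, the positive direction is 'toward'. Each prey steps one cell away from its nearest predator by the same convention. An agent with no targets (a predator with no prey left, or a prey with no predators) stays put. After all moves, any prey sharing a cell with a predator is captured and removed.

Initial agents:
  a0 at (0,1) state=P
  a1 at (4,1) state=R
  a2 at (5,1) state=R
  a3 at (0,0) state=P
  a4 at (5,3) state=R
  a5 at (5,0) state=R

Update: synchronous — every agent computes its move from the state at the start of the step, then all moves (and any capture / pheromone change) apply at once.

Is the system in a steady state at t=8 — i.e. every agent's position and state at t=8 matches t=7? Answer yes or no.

t=1: a0@(5,1):P a1@(3,1):R a2@(4,1):R a3@(5,0):P a4@(4,3):R a5@(4,0):R
t=2: a0@(4,1):P a1@(2,1):R a2@(3,1):R a3@(4,0):P a4@(3,3):R a5@(3,0):R
t=3: a0@(3,1):P a1@(1,1):R a2@(2,1):R a3@(3,0):P a4@(2,3):R a5@(2,0):R
t=4: a0@(2,1):P a1@(0,1):R a2@(1,1):R a3@(2,0):P a4@(1,3):R a5@(1,0):R
t=5: a0@(1,1):P a1@(5,1):R a2@(0,1):R a3@(1,0):P a4@(0,3):R a5@(0,0):R
t=6: a0@(0,1):P a1@(4,1):R a2@(5,1):R a3@(0,0):P a4@(5,3):R a5@(5,0):R
t=7: a0@(5,1):P a1@(3,1):R a2@(4,1):R a3@(5,0):P a4@(4,3):R a5@(4,0):R
t=8: a0@(4,1):P a1@(2,1):R a2@(3,1):R a3@(4,0):P a4@(3,3):R a5@(3,0):R

no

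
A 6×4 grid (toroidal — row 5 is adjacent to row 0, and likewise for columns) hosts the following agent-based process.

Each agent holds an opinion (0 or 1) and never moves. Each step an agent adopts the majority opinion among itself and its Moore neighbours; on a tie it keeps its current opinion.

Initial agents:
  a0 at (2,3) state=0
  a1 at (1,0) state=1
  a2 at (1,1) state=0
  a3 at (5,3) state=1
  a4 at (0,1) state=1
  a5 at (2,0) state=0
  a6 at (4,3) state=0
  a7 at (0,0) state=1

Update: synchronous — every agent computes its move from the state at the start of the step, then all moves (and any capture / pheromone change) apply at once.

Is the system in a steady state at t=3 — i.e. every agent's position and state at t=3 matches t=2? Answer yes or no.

yes

t=1: a0@(2,3):0 a1@(1,0):1 a2@(1,1):1 a3@(5,3):1 a4@(0,1):1 a5@(2,0):0 a6@(4,3):0 a7@(0,0):1
t=2: (unchanged — steady state)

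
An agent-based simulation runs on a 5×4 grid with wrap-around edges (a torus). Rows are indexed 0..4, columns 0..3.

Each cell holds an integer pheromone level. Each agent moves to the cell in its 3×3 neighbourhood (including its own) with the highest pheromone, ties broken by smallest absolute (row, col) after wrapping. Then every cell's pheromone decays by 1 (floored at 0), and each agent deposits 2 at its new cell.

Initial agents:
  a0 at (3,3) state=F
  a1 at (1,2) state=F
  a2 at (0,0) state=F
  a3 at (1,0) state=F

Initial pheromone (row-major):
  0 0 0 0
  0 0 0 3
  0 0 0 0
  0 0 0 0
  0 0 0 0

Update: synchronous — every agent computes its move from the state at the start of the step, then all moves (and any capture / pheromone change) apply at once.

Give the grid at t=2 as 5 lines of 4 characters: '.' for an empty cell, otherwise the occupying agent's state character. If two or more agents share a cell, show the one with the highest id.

t=1: a0@(2,0) a1@(1,3) a2@(1,3) a3@(1,3) | pheromone: 0 0 0 0 / 0 0 0 8 / 2 0 0 0 / 0 0 0 0 / 0 0 0 0
t=2: a0@(1,3) a1@(1,3) a2@(1,3) a3@(1,3) | pheromone: 0 0 0 0 / 0 0 0 15 / 1 0 0 0 / 0 0 0 0 / 0 0 0 0

....
...F
....
....
....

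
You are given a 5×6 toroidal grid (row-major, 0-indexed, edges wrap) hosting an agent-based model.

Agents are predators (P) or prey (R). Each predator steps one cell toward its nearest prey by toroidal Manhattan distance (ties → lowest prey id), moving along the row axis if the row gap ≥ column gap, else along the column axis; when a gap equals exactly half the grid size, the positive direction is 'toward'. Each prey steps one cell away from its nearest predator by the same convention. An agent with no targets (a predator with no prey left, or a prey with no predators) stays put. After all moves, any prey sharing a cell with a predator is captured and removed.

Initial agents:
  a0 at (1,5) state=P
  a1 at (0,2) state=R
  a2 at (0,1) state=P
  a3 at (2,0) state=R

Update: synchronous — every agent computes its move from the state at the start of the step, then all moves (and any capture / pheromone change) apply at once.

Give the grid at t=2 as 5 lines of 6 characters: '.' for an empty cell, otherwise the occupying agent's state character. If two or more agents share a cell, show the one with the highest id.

t=1: a0@(2,5):P a1@(0,3):R a2@(0,2):P a3@(3,0):R
t=2: a0@(3,5):P a1@(0,4):R a2@(0,3):P a3@(4,0):R

...PR.
......
......
.....P
R.....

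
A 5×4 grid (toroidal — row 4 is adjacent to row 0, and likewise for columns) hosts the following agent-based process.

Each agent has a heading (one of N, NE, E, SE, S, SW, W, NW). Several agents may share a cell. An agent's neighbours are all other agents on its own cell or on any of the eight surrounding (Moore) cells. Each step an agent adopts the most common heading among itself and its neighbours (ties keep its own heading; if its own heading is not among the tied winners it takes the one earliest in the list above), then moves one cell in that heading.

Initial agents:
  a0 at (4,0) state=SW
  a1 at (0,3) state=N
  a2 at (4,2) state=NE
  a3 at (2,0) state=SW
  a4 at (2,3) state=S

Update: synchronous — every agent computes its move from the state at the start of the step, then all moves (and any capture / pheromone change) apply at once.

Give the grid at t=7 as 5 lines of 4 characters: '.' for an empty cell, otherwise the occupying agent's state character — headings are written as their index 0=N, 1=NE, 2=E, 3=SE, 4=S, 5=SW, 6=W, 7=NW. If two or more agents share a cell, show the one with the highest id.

t=1: a0@(0,3):SW a1@(4,3):N a2@(3,3):NE a3@(3,3):SW a4@(3,3):S
t=2: a0@(1,2):SW a1@(0,2):SW a2@(2,0):NE a3@(4,2):SW a4@(4,3):S
t=3: a0@(2,1):SW a1@(1,1):SW a2@(1,1):NE a3@(0,1):SW a4@(0,2):SW
t=4: a0@(3,0):SW a1@(2,0):SW a2@(2,0):SW a3@(1,0):SW a4@(1,1):SW
t=5: a0@(4,3):SW a1@(3,3):SW a2@(3,3):SW a3@(2,3):SW a4@(2,0):SW
t=6: a0@(0,2):SW a1@(4,2):SW a2@(4,2):SW a3@(3,2):SW a4@(3,3):SW
t=7: a0@(1,1):SW a1@(0,1):SW a2@(0,1):SW a3@(4,1):SW a4@(4,2):SW

.5..
.5..
....
....
.55.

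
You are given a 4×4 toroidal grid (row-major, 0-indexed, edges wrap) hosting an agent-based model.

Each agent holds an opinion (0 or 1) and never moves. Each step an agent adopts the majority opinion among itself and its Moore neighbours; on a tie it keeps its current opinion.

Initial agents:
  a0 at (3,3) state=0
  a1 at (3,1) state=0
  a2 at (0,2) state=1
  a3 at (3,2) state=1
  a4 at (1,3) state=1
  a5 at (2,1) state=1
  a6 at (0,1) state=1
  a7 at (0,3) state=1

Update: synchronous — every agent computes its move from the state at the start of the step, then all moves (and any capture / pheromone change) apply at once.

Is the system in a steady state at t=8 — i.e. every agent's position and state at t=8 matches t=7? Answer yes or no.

yes

t=1: a0@(3,3):1 a1@(3,1):1 a2@(0,2):1 a3@(3,2):1 a4@(1,3):1 a5@(2,1):1 a6@(0,1):1 a7@(0,3):1
t=2: (unchanged — steady state)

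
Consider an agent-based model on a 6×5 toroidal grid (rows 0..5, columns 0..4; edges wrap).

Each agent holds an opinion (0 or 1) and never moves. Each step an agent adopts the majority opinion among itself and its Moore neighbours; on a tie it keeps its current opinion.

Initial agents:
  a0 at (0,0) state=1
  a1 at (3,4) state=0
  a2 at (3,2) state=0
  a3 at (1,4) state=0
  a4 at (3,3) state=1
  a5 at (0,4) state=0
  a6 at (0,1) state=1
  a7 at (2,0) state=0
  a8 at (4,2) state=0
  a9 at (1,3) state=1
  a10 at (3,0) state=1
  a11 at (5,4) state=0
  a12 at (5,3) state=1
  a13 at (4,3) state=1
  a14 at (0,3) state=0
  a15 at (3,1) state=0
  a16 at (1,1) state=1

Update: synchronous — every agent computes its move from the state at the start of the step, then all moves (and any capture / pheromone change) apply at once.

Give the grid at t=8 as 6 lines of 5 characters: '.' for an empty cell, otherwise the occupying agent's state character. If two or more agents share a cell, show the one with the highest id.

11.00
.1.00
0....
00000
..00.
...00

t=1: a0@(0,0):1 a1@(3,4):1 a2@(3,2):0 a3@(1,4):0 a4@(3,3):0 a5@(0,4):0 a6@(0,1):1 a7@(2,0):0 a8@(4,2):0 a9@(1,3):0 a10@(3,0):0 a11@(5,4):0 a12@(5,3):0 a13@(4,3):0 a14@(0,3):0 a15@(3,1):0 a16@(1,1):1
t=2: a0@(0,0):1 a1@(3,4):0 a2@(3,2):0 a3@(1,4):0 a4@(3,3):0 a5@(0,4):0 a6@(0,1):1 a7@(2,0):0 a8@(4,2):0 a9@(1,3):0 a10@(3,0):0 a11@(5,4):0 a12@(5,3):0 a13@(4,3):0 a14@(0,3):0 a15@(3,1):0 a16@(1,1):1
t=3: (unchanged — steady state)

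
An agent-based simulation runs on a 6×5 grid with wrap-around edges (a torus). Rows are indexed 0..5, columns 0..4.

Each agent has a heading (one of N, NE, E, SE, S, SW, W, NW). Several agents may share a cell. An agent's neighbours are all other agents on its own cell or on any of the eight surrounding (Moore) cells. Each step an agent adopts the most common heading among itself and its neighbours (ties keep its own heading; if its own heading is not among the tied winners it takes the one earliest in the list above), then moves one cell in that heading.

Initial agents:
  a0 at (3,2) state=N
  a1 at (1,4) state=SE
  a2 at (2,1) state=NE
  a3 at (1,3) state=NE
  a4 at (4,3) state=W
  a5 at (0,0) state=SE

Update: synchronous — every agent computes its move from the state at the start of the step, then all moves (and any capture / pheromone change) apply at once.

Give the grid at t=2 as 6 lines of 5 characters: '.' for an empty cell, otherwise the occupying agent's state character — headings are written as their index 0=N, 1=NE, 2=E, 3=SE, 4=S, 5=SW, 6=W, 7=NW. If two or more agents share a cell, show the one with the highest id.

...1.
..0..
..3..
.3...
.6...
1....

t=1: a0@(2,2):N a1@(2,0):SE a2@(1,2):NE a3@(0,4):NE a4@(4,2):W a5@(1,1):SE
t=2: a0@(1,2):N a1@(3,1):SE a2@(0,3):NE a3@(5,0):NE a4@(4,1):W a5@(2,2):SE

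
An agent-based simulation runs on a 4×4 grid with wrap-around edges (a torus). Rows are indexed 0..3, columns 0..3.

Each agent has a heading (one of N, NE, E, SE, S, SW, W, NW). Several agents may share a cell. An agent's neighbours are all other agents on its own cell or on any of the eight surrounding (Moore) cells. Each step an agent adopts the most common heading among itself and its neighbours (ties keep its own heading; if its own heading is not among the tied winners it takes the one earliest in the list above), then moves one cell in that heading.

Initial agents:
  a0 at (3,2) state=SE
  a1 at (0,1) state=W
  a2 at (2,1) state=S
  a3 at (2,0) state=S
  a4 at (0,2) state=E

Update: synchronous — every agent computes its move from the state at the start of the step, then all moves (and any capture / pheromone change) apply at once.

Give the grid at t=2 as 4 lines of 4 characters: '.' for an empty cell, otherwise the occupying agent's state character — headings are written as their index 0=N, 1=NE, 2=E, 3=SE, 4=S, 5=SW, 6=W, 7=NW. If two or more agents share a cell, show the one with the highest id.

24..
4...
....
....

t=1: a0@(0,3):SE a1@(0,0):W a2@(3,1):S a3@(3,0):S a4@(0,3):E
t=2: a0@(1,0):SE a1@(1,0):S a2@(0,1):S a3@(0,0):S a4@(0,0):E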